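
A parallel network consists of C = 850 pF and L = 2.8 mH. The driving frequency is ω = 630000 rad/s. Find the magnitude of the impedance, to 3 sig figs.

31900 Ω

X_L = ωL = 1760 Ω
X_C = 1/(ωC) = 1870 Ω
Parallel: admittances add. Y = 1/(jωL) + jωC
Y = (0 − j3.14e-05) S
|Y| = 3.14e-05 S → |Z| = 1/|Y| = 31900 Ω, ∠Z = −∠Y = 90.0°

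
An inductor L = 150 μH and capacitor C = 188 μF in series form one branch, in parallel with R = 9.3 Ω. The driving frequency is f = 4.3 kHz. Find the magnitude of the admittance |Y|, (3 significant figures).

281 mS

ω = 2πf = 27020 rad/s
X_L = ωL = 4.05 Ω
X_C = 1/(ωC) = 0.197 Ω
Branch 1: Z₁ = R = 9.30 Ω
Branch 2 (series LC): Z₂ = j(X_L − X_C) = j3.86 Ω
Parallel: Z = Z₁Z₂/(Z₁+Z₂), |Z| = 3.56 Ω, ∠Z = 67.5°
|Y| = 1/|Z| = 281 mS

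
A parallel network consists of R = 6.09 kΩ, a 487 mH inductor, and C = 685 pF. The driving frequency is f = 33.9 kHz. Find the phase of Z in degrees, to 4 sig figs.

-39.69°

ω = 2πf = 213000 rad/s
X_L = ωL = 103700 Ω
X_C = 1/(ωC) = 6854 Ω
Parallel: admittances add. Y = 1/R + 1/(jωL) + jωC
Y = (0.0001642 + j0.0001363) S
|Y| = 0.0002134 S → |Z| = 1/|Y| = 4686 Ω, ∠Z = −∠Y = -39.69°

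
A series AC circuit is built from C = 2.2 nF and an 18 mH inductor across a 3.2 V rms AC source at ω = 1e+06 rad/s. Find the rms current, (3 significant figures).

X_L = ωL = 18000 Ω
X_C = 1/(ωC) = 455 Ω
Net reactance X = X_L − X_C = 17500 Ω
Z = j17500 Ω
|Z| = √(0² + 17500²) = 17500 Ω
I = V/|Z| = 3.2/17500 = 182 μA

182 μA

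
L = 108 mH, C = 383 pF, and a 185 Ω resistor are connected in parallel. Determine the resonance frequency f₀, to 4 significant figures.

24.75 kHz

ω₀ = 1/√(LC) = 1/√(0.108 × 3.83e-10) = 155500 rad/s
f₀ = ω₀/(2π) = 24.75 kHz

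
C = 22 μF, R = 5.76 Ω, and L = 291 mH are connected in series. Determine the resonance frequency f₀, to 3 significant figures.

62.9 Hz

ω₀ = 1/√(LC) = 1/√(0.291 × 2.2e-05) = 395.2 rad/s
f₀ = ω₀/(2π) = 62.9 Hz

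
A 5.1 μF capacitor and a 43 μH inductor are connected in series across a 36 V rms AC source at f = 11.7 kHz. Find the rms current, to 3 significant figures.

72.9 A

ω = 2πf = 73510 rad/s
X_L = ωL = 3.16 Ω
X_C = 1/(ωC) = 2.67 Ω
Net reactance X = X_L − X_C = 0.494 Ω
Z = j0.494 Ω
|Z| = √(0² + 0.494²) = 0.494 Ω
I = V/|Z| = 36/0.494 = 72.9 A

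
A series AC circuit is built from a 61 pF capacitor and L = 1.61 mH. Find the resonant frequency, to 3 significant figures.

508 kHz

ω₀ = 1/√(LC) = 1/√(0.00161 × 6.1e-11) = 3.191e+06 rad/s
f₀ = ω₀/(2π) = 508 kHz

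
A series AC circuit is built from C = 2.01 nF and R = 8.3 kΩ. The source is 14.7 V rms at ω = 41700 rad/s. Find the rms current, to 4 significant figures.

X_C = 1/(ωC) = 11930 Ω
Z = 8300 − j11930 Ω
|Z| = √(8300² + 11930²) = 14530 Ω
I = V/|Z| = 14.7/14530 = 1.011 mA

1.011 mA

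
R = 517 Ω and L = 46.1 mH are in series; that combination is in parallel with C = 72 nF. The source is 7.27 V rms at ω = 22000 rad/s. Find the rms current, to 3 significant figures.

6.51 mA

X_L = ωL = 1010 Ω
X_C = 1/(ωC) = 631 Ω
Branch 1 (R+jX_L): Z₁ = 517 + j1010 Ω, |Z₁| = 1140 Ω
Branch 2 (−jX_C): Z₂ = −j631 Ω
Parallel: Z = Z₁Z₂/(Z₁+Z₂), |Z| = 1120 Ω, ∠Z = -63.5°
I = V/|Z| = 7.27/1120 = 6.51 mA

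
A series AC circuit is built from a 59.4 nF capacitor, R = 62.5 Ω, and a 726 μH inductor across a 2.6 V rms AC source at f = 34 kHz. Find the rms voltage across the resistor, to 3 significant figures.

1.65 V

ω = 2πf = 213600 rad/s
X_L = ωL = 155 Ω
X_C = 1/(ωC) = 78.8 Ω
Net reactance X = X_L − X_C = 76.3 Ω
Z = 62.5 + j76.3 Ω
|Z| = √(62.5² + 76.3²) = 98.6 Ω
I = V/|Z| = 26.4 mA
V_R = I·|Z_R| = 0.0264 × 62.5 = 1.65 V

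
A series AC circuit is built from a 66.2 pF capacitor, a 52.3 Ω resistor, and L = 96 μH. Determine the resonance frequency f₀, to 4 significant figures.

ω₀ = 1/√(LC) = 1/√(9.6e-05 × 6.62e-11) = 1.254e+07 rad/s
f₀ = ω₀/(2π) = 1.996 MHz

1.996 MHz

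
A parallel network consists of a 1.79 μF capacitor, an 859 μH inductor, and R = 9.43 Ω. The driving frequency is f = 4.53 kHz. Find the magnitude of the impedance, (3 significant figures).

ω = 2πf = 28460 rad/s
X_L = ωL = 24.4 Ω
X_C = 1/(ωC) = 19.6 Ω
Parallel: admittances add. Y = 1/R + 1/(jωL) + jωC
Y = (0.106 + j0.0100) S
|Y| = 0.107 S → |Z| = 1/|Y| = 9.39 Ω, ∠Z = −∠Y = -5.41°

9.39 Ω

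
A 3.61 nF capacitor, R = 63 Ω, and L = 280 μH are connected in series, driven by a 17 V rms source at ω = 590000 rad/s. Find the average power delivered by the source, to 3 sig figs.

189 mW

X_L = ωL = 165 Ω
X_C = 1/(ωC) = 470 Ω
Net reactance X = X_L − X_C = -304 Ω
Z = 63.0 − j304 Ω
|Z| = √(63.0² + 304²) = 311 Ω
∠Z = arctan(-304/63.0) = -78.3°
I = V/|Z| = 54.7 mA
P = VI cos φ = 17 × 0.0547 × cos(-78.3°) = 189 mW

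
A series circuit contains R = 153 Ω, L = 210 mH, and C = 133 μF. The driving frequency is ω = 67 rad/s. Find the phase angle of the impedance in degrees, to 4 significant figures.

-32.68°

X_L = ωL = 14.07 Ω
X_C = 1/(ωC) = 112.2 Ω
Net reactance X = X_L − X_C = -98.15 Ω
Z = 153.0 − j98.15 Ω
|Z| = √(153.0² + 98.15²) = 181.8 Ω
∠Z = arctan(-98.15/153.0) = -32.68°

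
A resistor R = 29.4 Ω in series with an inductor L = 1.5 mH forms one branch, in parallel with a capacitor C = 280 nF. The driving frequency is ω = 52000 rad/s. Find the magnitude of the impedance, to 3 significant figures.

X_L = ωL = 78.0 Ω
X_C = 1/(ωC) = 68.7 Ω
Branch 1 (R+jX_L): Z₁ = 29.4 + j78.0 Ω, |Z₁| = 83.4 Ω
Branch 2 (−jX_C): Z₂ = −j68.7 Ω
Parallel: Z = Z₁Z₂/(Z₁+Z₂), |Z| = 186 Ω, ∠Z = -38.2°

186 Ω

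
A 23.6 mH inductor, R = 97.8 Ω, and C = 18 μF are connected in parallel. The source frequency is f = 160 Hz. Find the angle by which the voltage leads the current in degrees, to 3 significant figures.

ω = 2πf = 1005 rad/s
X_L = ωL = 23.7 Ω
X_C = 1/(ωC) = 55.3 Ω
Parallel: admittances add. Y = 1/R + 1/(jωL) + jωC
Y = (0.0102 − j0.0241) S
|Y| = 0.0261 S → |Z| = 1/|Y| = 38.3 Ω, ∠Z = −∠Y = 67.0°

67.0°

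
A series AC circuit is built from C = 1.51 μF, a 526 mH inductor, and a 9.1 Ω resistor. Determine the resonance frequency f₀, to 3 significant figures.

179 Hz

ω₀ = 1/√(LC) = 1/√(0.526 × 1.51e-06) = 1122 rad/s
f₀ = ω₀/(2π) = 179 Hz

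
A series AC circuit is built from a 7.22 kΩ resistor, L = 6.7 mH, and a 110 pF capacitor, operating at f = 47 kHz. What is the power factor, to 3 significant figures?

0.243

ω = 2πf = 295300 rad/s
X_L = ωL = 1980 Ω
X_C = 1/(ωC) = 30800 Ω
Net reactance X = X_L − X_C = -28800 Ω
Z = 7220 − j28800 Ω
|Z| = √(7220² + 28800²) = 29700 Ω
∠Z = arctan(-28800/7220) = -75.9°
cos φ = cos(-75.9°) = 0.243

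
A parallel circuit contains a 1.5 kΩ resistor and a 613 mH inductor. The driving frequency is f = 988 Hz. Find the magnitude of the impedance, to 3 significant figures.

1400 Ω

ω = 2πf = 6208 rad/s
X_L = ωL = 3810 Ω
Parallel: admittances add. Y = 1/R + 1/(jωL)
Y = (0.000667 − j0.000263) S
|Y| = 0.000717 S → |Z| = 1/|Y| = 1400 Ω, ∠Z = −∠Y = 21.5°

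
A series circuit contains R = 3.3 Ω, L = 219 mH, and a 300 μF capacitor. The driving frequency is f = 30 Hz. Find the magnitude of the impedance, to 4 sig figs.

ω = 2πf = 188.5 rad/s
X_L = ωL = 41.28 Ω
X_C = 1/(ωC) = 17.68 Ω
Net reactance X = X_L − X_C = 23.60 Ω
Z = 3.300 + j23.60 Ω
|Z| = √(3.300² + 23.60²) = 23.83 Ω

23.83 Ω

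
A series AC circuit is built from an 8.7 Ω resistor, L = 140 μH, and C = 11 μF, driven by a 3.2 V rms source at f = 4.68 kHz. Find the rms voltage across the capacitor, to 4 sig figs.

1.129 V

ω = 2πf = 29410 rad/s
X_L = ωL = 4.117 Ω
X_C = 1/(ωC) = 3.092 Ω
Net reactance X = X_L − X_C = 1.025 Ω
Z = 8.700 + j1.025 Ω
|Z| = √(8.700² + 1.025²) = 8.760 Ω
I = V/|Z| = 365.3 mA
V_C = I·|Z_C| = 0.3653 × 3.092 = 1.129 V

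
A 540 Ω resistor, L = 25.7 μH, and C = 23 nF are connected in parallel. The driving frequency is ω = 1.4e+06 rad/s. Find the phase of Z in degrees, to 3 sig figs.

-67.2°

X_L = ωL = 36.0 Ω
X_C = 1/(ωC) = 31.1 Ω
Parallel: admittances add. Y = 1/R + 1/(jωL) + jωC
Y = (0.00185 + j0.00441) S
|Y| = 0.00478 S → |Z| = 1/|Y| = 209 Ω, ∠Z = −∠Y = -67.2°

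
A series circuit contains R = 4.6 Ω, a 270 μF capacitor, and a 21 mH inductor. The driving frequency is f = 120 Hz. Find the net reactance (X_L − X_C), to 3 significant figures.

10.9 Ω

ω = 2πf = 754.0 rad/s
X_L = ωL = 15.8 Ω
X_C = 1/(ωC) = 4.91 Ω
X = 15.8 − 4.91 = 10.9 Ω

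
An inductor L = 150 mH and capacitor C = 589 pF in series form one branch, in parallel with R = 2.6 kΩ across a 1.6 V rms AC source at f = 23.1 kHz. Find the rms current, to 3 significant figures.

636 μA

ω = 2πf = 145100 rad/s
X_L = ωL = 21800 Ω
X_C = 1/(ωC) = 11700 Ω
Branch 1: Z₁ = R = 2600 Ω
Branch 2 (series LC): Z₂ = j(X_L − X_C) = j10100 Ω
Parallel: Z = Z₁Z₂/(Z₁+Z₂), |Z| = 2520 Ω, ∠Z = 14.5°
I = V/|Z| = 1.6/2520 = 636 μA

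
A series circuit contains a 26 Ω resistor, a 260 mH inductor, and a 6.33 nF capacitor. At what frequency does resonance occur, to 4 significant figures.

ω₀ = 1/√(LC) = 1/√(0.26 × 6.33e-09) = 24650 rad/s
f₀ = ω₀/(2π) = 3.923 kHz

3.923 kHz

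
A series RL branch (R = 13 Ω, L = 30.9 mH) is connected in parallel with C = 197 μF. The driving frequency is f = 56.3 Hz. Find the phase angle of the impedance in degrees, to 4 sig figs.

-35.21°

ω = 2πf = 353.7 rad/s
X_L = ωL = 10.93 Ω
X_C = 1/(ωC) = 14.35 Ω
Branch 1 (R+jX_L): Z₁ = 13.00 + j10.93 Ω, |Z₁| = 16.98 Ω
Branch 2 (−jX_C): Z₂ = −j14.35 Ω
Parallel: Z = Z₁Z₂/(Z₁+Z₂), |Z| = 18.13 Ω, ∠Z = -35.21°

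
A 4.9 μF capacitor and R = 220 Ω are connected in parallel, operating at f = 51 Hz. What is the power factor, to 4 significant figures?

ω = 2πf = 320.4 rad/s
X_C = 1/(ωC) = 636.9 Ω
Parallel: admittances add. Y = 1/R + jωC
Y = (0.004545 + j0.001570) S
|Y| = 0.004809 S → |Z| = 1/|Y| = 207.9 Ω, ∠Z = −∠Y = -19.06°
cos φ = cos(-19.06°) = 0.9452

0.9452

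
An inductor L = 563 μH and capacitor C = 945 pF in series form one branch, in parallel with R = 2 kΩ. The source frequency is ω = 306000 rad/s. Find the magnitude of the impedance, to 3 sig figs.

1710 Ω

X_L = ωL = 172 Ω
X_C = 1/(ωC) = 3460 Ω
Branch 1: Z₁ = R = 2000 Ω
Branch 2 (series LC): Z₂ = j(X_L − X_C) = −j3290 Ω
Parallel: Z = Z₁Z₂/(Z₁+Z₂), |Z| = 1710 Ω, ∠Z = -31.3°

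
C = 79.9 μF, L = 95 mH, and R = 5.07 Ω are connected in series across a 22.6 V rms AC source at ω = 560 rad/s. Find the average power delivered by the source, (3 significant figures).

2.65 W

X_L = ωL = 53.2 Ω
X_C = 1/(ωC) = 22.3 Ω
Net reactance X = X_L − X_C = 30.9 Ω
Z = 5.07 + j30.9 Ω
|Z| = √(5.07² + 30.9²) = 31.3 Ω
∠Z = arctan(30.9/5.07) = 80.7°
I = V/|Z| = 723 mA
P = VI cos φ = 22.6 × 0.723 × cos(80.7°) = 2.65 W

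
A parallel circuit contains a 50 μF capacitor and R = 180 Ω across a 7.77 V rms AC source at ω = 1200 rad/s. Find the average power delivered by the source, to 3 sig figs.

X_C = 1/(ωC) = 16.7 Ω
Parallel: admittances add. Y = 1/R + jωC
Y = (0.00556 + j0.0600) S
|Y| = 0.0603 S → |Z| = 1/|Y| = 16.6 Ω, ∠Z = −∠Y = -84.7°
I = V/|Z| = 468 mA
P = VI cos φ = 7.77 × 0.468 × cos(-84.7°) = 335 mW

335 mW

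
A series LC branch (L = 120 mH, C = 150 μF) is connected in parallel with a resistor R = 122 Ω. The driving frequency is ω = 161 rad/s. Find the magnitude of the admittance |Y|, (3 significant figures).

X_L = ωL = 19.3 Ω
X_C = 1/(ωC) = 41.4 Ω
Branch 1: Z₁ = R = 122 Ω
Branch 2 (series LC): Z₂ = j(X_L − X_C) = −j22.1 Ω
Parallel: Z = Z₁Z₂/(Z₁+Z₂), |Z| = 21.7 Ω, ∠Z = -79.7°
|Y| = 1/|Z| = 46.0 mS

46.0 mS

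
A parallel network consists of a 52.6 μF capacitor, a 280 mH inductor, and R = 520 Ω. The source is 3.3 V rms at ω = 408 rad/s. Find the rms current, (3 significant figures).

42.4 mA

X_L = ωL = 114 Ω
X_C = 1/(ωC) = 46.6 Ω
Parallel: admittances add. Y = 1/R + 1/(jωL) + jωC
Y = (0.00192 + j0.0127) S
|Y| = 0.0129 S → |Z| = 1/|Y| = 77.8 Ω, ∠Z = −∠Y = -81.4°
I = V/|Z| = 3.3/77.8 = 42.4 mA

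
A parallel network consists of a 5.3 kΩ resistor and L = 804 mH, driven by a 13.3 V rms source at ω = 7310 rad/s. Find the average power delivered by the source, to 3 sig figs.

33.4 mW

X_L = ωL = 5880 Ω
Parallel: admittances add. Y = 1/R + 1/(jωL)
Y = (0.000189 − j0.000170) S
|Y| = 0.000254 S → |Z| = 1/|Y| = 3940 Ω, ∠Z = −∠Y = 42.0°
I = V/|Z| = 3.38 mA
P = VI cos φ = 13.3 × 0.00338 × cos(42.0°) = 33.4 mW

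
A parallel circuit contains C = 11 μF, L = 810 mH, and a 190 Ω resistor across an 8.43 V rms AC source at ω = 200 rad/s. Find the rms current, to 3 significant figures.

X_L = ωL = 162 Ω
X_C = 1/(ωC) = 455 Ω
Parallel: admittances add. Y = 1/R + 1/(jωL) + jωC
Y = (0.00526 − j0.00397) S
|Y| = 0.00659 S → |Z| = 1/|Y| = 152 Ω, ∠Z = −∠Y = 37.0°
I = V/|Z| = 8.43/152 = 55.6 mA

55.6 mA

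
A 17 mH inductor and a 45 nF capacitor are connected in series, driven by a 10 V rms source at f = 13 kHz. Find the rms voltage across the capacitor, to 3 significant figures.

ω = 2πf = 81680 rad/s
X_L = ωL = 1390 Ω
X_C = 1/(ωC) = 272 Ω
Net reactance X = X_L − X_C = 1120 Ω
Z = j1120 Ω
|Z| = √(0² + 1120²) = 1120 Ω
I = V/|Z| = 8.96 mA
V_C = I·|Z_C| = 0.00896 × 272 = 2.44 V

2.44 V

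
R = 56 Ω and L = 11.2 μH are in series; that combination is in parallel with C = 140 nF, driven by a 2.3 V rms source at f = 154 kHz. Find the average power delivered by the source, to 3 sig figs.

ω = 2πf = 967600 rad/s
X_L = ωL = 10.8 Ω
X_C = 1/(ωC) = 7.38 Ω
Branch 1 (R+jX_L): Z₁ = 56.0 + j10.8 Ω, |Z₁| = 57.0 Ω
Branch 2 (−jX_C): Z₂ = −j7.38 Ω
Parallel: Z = Z₁Z₂/(Z₁+Z₂), |Z| = 7.50 Ω, ∠Z = -82.6°
I = V/|Z| = 306 mA
P = VI cos φ = 2.3 × 0.306 × cos(-82.6°) = 91.1 mW

91.1 mW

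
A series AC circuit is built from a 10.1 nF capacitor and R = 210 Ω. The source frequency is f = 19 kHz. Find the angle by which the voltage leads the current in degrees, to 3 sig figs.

-75.8°

ω = 2πf = 119400 rad/s
X_C = 1/(ωC) = 829 Ω
Z = 210 − j829 Ω
|Z| = √(210² + 829²) = 856 Ω
∠Z = arctan(-829/210) = -75.8°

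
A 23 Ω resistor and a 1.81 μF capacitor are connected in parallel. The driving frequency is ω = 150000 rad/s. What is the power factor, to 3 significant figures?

0.158

X_C = 1/(ωC) = 3.68 Ω
Parallel: admittances add. Y = 1/R + jωC
Y = (0.0435 + j0.272) S
|Y| = 0.275 S → |Z| = 1/|Y| = 3.64 Ω, ∠Z = −∠Y = -80.9°
cos φ = cos(-80.9°) = 0.158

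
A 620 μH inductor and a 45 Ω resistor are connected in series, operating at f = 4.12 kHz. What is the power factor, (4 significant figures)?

ω = 2πf = 25890 rad/s
X_L = ωL = 16.05 Ω
Z = 45.00 + j16.05 Ω
|Z| = √(45.00² + 16.05²) = 47.78 Ω
∠Z = arctan(16.05/45.00) = 19.63°
cos φ = cos(19.63°) = 0.9419

0.9419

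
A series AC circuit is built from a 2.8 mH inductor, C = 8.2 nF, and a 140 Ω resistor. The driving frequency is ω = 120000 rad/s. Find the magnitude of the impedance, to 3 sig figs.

695 Ω

X_L = ωL = 336 Ω
X_C = 1/(ωC) = 1020 Ω
Net reactance X = X_L − X_C = -680 Ω
Z = 140 − j680 Ω
|Z| = √(140² + 680²) = 695 Ω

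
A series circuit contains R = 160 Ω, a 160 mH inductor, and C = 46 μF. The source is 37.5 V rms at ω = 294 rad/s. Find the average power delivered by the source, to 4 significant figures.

8.547 W

X_L = ωL = 47.04 Ω
X_C = 1/(ωC) = 73.94 Ω
Net reactance X = X_L − X_C = -26.90 Ω
Z = 160.0 − j26.90 Ω
|Z| = √(160.0² + 26.90²) = 162.2 Ω
∠Z = arctan(-26.90/160.0) = -9.545°
I = V/|Z| = 231.1 mA
P = VI cos φ = 37.5 × 0.2311 × cos(-9.545°) = 8.547 W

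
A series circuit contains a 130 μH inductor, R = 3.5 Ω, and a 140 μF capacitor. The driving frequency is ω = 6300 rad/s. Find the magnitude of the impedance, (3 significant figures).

X_L = ωL = 0.819 Ω
X_C = 1/(ωC) = 1.13 Ω
Net reactance X = X_L − X_C = -0.315 Ω
Z = 3.50 − j0.315 Ω
|Z| = √(3.50² + 0.315²) = 3.51 Ω

3.51 Ω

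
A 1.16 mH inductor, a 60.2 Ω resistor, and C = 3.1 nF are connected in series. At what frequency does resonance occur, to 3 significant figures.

ω₀ = 1/√(LC) = 1/√(0.00116 × 3.1e-09) = 527300 rad/s
f₀ = ω₀/(2π) = 83.9 kHz

83.9 kHz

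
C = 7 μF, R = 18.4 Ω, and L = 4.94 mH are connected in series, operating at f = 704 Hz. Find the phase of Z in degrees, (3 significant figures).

ω = 2πf = 4423 rad/s
X_L = ωL = 21.9 Ω
X_C = 1/(ωC) = 32.3 Ω
Net reactance X = X_L − X_C = -10.4 Ω
Z = 18.4 − j10.4 Ω
|Z| = √(18.4² + 10.4²) = 21.2 Ω
∠Z = arctan(-10.4/18.4) = -29.6°

-29.6°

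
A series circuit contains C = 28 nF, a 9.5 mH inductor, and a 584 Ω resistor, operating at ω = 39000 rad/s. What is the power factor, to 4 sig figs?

0.7309

X_L = ωL = 370.5 Ω
X_C = 1/(ωC) = 915.8 Ω
Net reactance X = X_L − X_C = -545.3 Ω
Z = 584.0 − j545.3 Ω
|Z| = √(584.0² + 545.3²) = 799.0 Ω
∠Z = arctan(-545.3/584.0) = -43.03°
cos φ = cos(-43.03°) = 0.7309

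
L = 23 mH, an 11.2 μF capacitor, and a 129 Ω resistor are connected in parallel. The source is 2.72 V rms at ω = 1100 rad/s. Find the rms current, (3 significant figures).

X_L = ωL = 25.3 Ω
X_C = 1/(ωC) = 81.2 Ω
Parallel: admittances add. Y = 1/R + 1/(jωL) + jωC
Y = (0.00775 − j0.0272) S
|Y| = 0.0283 S → |Z| = 1/|Y| = 35.3 Ω, ∠Z = −∠Y = 74.1°
I = V/|Z| = 2.72/35.3 = 76.9 mA

76.9 mA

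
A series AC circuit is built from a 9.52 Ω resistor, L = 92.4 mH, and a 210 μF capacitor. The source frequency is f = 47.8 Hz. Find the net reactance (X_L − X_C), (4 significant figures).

ω = 2πf = 300.3 rad/s
X_L = ωL = 27.75 Ω
X_C = 1/(ωC) = 15.86 Ω
X = 27.75 − 15.86 = 11.90 Ω

11.90 Ω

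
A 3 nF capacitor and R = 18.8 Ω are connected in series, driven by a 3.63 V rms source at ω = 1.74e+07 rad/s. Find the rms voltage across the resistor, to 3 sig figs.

2.54 V

X_C = 1/(ωC) = 19.2 Ω
Z = 18.8 − j19.2 Ω
|Z| = √(18.8² + 19.2²) = 26.8 Ω
I = V/|Z| = 135 mA
V_R = I·|Z_R| = 0.135 × 18.8 = 2.54 V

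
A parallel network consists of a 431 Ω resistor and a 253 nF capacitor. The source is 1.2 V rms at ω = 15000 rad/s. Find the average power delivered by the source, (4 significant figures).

3.341 mW

X_C = 1/(ωC) = 263.5 Ω
Parallel: admittances add. Y = 1/R + jωC
Y = (0.002320 + j0.003795) S
|Y| = 0.004448 S → |Z| = 1/|Y| = 224.8 Ω, ∠Z = −∠Y = -58.56°
I = V/|Z| = 5.338 mA
P = VI cos φ = 1.2 × 0.005338 × cos(-58.56°) = 3.341 mW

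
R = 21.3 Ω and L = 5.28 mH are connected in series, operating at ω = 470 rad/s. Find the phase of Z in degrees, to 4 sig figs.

6.645°

X_L = ωL = 2.482 Ω
Z = 21.30 + j2.482 Ω
|Z| = √(21.30² + 2.482²) = 21.44 Ω
∠Z = arctan(2.482/21.30) = 6.645°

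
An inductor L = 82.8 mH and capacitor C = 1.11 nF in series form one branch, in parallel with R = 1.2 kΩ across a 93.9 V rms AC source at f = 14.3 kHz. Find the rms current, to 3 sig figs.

86.3 mA

ω = 2πf = 89850 rad/s
X_L = ωL = 7440 Ω
X_C = 1/(ωC) = 10000 Ω
Branch 1: Z₁ = R = 1200 Ω
Branch 2 (series LC): Z₂ = j(X_L − X_C) = −j2590 Ω
Parallel: Z = Z₁Z₂/(Z₁+Z₂), |Z| = 1090 Ω, ∠Z = -24.9°
I = V/|Z| = 93.9/1090 = 86.3 mA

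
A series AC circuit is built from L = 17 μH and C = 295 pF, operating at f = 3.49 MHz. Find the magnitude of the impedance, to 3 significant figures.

ω = 2πf = 2.193e+07 rad/s
X_L = ωL = 373 Ω
X_C = 1/(ωC) = 155 Ω
Net reactance X = X_L − X_C = 218 Ω
Z = j218 Ω
|Z| = √(0² + 218²) = 218 Ω

218 Ω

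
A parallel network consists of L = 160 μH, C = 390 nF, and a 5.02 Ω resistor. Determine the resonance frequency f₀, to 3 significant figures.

ω₀ = 1/√(LC) = 1/√(0.00016 × 3.9e-07) = 126600 rad/s
f₀ = ω₀/(2π) = 20.1 kHz

20.1 kHz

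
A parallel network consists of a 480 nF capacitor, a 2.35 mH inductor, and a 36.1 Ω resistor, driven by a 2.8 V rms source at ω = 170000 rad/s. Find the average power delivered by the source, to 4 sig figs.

217.2 mW

X_L = ωL = 399.5 Ω
X_C = 1/(ωC) = 12.25 Ω
Parallel: admittances add. Y = 1/R + 1/(jωL) + jωC
Y = (0.02770 + j0.07910) S
|Y| = 0.08381 S → |Z| = 1/|Y| = 11.93 Ω, ∠Z = −∠Y = -70.70°
I = V/|Z| = 234.7 mA
P = VI cos φ = 2.8 × 0.2347 × cos(-70.70°) = 217.2 mW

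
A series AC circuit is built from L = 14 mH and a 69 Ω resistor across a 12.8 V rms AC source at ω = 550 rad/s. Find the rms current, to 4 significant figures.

X_L = ωL = 7.700 Ω
Z = 69.00 + j7.700 Ω
|Z| = √(69.00² + 7.700²) = 69.43 Ω
I = V/|Z| = 12.8/69.43 = 184.4 mA

184.4 mA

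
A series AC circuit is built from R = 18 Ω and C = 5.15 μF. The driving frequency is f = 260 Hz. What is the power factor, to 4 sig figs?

0.1497

ω = 2πf = 1634 rad/s
X_C = 1/(ωC) = 118.9 Ω
Z = 18.00 − j118.9 Ω
|Z| = √(18.00² + 118.9²) = 120.2 Ω
∠Z = arctan(-118.9/18.00) = -81.39°
cos φ = cos(-81.39°) = 0.1497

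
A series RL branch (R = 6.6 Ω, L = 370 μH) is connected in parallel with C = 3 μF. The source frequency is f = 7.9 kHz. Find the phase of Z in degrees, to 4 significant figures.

ω = 2πf = 49640 rad/s
X_L = ωL = 18.37 Ω
X_C = 1/(ωC) = 6.715 Ω
Branch 1 (R+jX_L): Z₁ = 6.600 + j18.37 Ω, |Z₁| = 19.52 Ω
Branch 2 (−jX_C): Z₂ = −j6.715 Ω
Parallel: Z = Z₁Z₂/(Z₁+Z₂), |Z| = 9.788 Ω, ∠Z = -80.23°

-80.23°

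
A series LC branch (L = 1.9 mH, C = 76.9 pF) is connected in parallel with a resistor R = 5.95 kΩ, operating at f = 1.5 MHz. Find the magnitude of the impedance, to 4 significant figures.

5598 Ω

ω = 2πf = 9.425e+06 rad/s
X_L = ωL = 17910 Ω
X_C = 1/(ωC) = 1380 Ω
Branch 1: Z₁ = R = 5950 Ω
Branch 2 (series LC): Z₂ = j(X_L − X_C) = j16530 Ω
Parallel: Z = Z₁Z₂/(Z₁+Z₂), |Z| = 5598 Ω, ∠Z = 19.80°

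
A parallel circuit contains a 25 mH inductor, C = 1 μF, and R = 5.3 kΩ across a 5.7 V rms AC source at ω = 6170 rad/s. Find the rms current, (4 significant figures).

2.083 mA

X_L = ωL = 154.2 Ω
X_C = 1/(ωC) = 162.1 Ω
Parallel: admittances add. Y = 1/R + 1/(jωL) + jωC
Y = (0.0001887 − j0.0003130) S
|Y| = 0.0003655 S → |Z| = 1/|Y| = 2736 Ω, ∠Z = −∠Y = 58.92°
I = V/|Z| = 5.7/2736 = 2.083 mA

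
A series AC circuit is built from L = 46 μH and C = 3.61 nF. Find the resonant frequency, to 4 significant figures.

ω₀ = 1/√(LC) = 1/√(4.6e-05 × 3.61e-09) = 2.454e+06 rad/s
f₀ = ω₀/(2π) = 390.6 kHz

390.6 kHz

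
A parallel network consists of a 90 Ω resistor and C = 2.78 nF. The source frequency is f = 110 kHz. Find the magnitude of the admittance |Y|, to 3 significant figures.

ω = 2πf = 691200 rad/s
X_C = 1/(ωC) = 520 Ω
Parallel: admittances add. Y = 1/R + jωC
Y = (0.0111 + j0.00192) S
|Y| = 0.0113 S → |Z| = 1/|Y| = 88.7 Ω, ∠Z = −∠Y = -9.81°

11.3 mS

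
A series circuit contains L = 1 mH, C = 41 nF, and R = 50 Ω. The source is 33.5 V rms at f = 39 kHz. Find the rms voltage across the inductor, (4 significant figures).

ω = 2πf = 245000 rad/s
X_L = ωL = 245.0 Ω
X_C = 1/(ωC) = 99.53 Ω
Net reactance X = X_L − X_C = 145.5 Ω
Z = 50.00 + j145.5 Ω
|Z| = √(50.00² + 145.5²) = 153.9 Ω
I = V/|Z| = 217.7 mA
V_L = I·|Z_L| = 0.2177 × 245.0 = 53.35 V

53.35 V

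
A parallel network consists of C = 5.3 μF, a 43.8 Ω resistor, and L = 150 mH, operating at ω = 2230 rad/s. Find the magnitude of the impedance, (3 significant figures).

40.9 Ω

X_L = ωL = 334 Ω
X_C = 1/(ωC) = 84.6 Ω
Parallel: admittances add. Y = 1/R + 1/(jωL) + jωC
Y = (0.0228 + j0.00883) S
|Y| = 0.0245 S → |Z| = 1/|Y| = 40.9 Ω, ∠Z = −∠Y = -21.1°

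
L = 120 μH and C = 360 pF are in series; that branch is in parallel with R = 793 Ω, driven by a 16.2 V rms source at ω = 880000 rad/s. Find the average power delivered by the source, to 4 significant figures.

330.9 mW

X_L = ωL = 105.6 Ω
X_C = 1/(ωC) = 3157 Ω
Branch 1: Z₁ = R = 793.0 Ω
Branch 2 (series LC): Z₂ = j(X_L − X_C) = −j3051 Ω
Parallel: Z = Z₁Z₂/(Z₁+Z₂), |Z| = 767.5 Ω, ∠Z = -14.57°
I = V/|Z| = 21.11 mA
P = VI cos φ = 16.2 × 0.02111 × cos(-14.57°) = 330.9 mW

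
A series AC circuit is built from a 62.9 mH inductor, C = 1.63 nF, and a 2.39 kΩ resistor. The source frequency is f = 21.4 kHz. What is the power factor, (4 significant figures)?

0.5230

ω = 2πf = 134500 rad/s
X_L = ωL = 8458 Ω
X_C = 1/(ωC) = 4563 Ω
Net reactance X = X_L − X_C = 3895 Ω
Z = 2390 + j3895 Ω
|Z| = √(2390² + 3895²) = 4570 Ω
∠Z = arctan(3895/2390) = 58.47°
cos φ = cos(58.47°) = 0.5230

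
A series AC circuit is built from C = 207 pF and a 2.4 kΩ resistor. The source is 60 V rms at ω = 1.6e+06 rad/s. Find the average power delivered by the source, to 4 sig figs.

580.8 mW

X_C = 1/(ωC) = 3019 Ω
Z = 2400 − j3019 Ω
|Z| = √(2400² + 3019²) = 3857 Ω
∠Z = arctan(-3019/2400) = -51.52°
I = V/|Z| = 15.56 mA
P = VI cos φ = 60 × 0.01556 × cos(-51.52°) = 580.8 mW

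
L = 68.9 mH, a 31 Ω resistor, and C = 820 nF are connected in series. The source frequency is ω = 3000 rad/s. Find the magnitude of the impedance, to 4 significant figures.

X_L = ωL = 206.7 Ω
X_C = 1/(ωC) = 406.5 Ω
Net reactance X = X_L − X_C = -199.8 Ω
Z = 31.00 − j199.8 Ω
|Z| = √(31.00² + 199.8²) = 202.2 Ω

202.2 Ω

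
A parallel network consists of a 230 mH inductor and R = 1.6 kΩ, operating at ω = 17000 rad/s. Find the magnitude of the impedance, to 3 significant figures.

X_L = ωL = 3910 Ω
Parallel: admittances add. Y = 1/R + 1/(jωL)
Y = (0.000625 − j0.000256) S
|Y| = 0.000675 S → |Z| = 1/|Y| = 1480 Ω, ∠Z = −∠Y = 22.3°

1480 Ω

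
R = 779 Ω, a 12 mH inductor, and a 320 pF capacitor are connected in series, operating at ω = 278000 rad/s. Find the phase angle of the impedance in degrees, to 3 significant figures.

-84.4°

X_L = ωL = 3340 Ω
X_C = 1/(ωC) = 11200 Ω
Net reactance X = X_L − X_C = -7910 Ω
Z = 779 − j7910 Ω
|Z| = √(779² + 7910²) = 7940 Ω
∠Z = arctan(-7910/779) = -84.4°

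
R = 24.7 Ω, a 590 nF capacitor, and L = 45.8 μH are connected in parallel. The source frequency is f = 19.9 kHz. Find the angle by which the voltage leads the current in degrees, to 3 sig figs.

68.1°

ω = 2πf = 125000 rad/s
X_L = ωL = 5.73 Ω
X_C = 1/(ωC) = 13.6 Ω
Parallel: admittances add. Y = 1/R + 1/(jωL) + jωC
Y = (0.0405 − j0.101) S
|Y| = 0.109 S → |Z| = 1/|Y| = 9.20 Ω, ∠Z = −∠Y = 68.1°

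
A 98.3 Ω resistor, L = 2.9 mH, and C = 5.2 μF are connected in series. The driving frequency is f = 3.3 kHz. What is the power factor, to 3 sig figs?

ω = 2πf = 20730 rad/s
X_L = ωL = 60.1 Ω
X_C = 1/(ωC) = 9.27 Ω
Net reactance X = X_L − X_C = 50.9 Ω
Z = 98.3 + j50.9 Ω
|Z| = √(98.3² + 50.9²) = 111 Ω
∠Z = arctan(50.9/98.3) = 27.4°
cos φ = cos(27.4°) = 0.888

0.888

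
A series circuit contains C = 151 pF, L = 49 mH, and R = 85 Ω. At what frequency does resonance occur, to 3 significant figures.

58.5 kHz

ω₀ = 1/√(LC) = 1/√(0.049 × 1.51e-10) = 367600 rad/s
f₀ = ω₀/(2π) = 58.5 kHz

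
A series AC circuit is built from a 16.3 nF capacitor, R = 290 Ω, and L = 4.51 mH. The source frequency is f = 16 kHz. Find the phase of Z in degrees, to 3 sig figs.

-28.4°

ω = 2πf = 100500 rad/s
X_L = ωL = 453 Ω
X_C = 1/(ωC) = 610 Ω
Net reactance X = X_L − X_C = -157 Ω
Z = 290 − j157 Ω
|Z| = √(290² + 157²) = 330 Ω
∠Z = arctan(-157/290) = -28.4°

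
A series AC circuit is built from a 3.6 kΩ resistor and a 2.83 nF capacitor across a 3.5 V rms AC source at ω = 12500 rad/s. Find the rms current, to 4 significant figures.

X_C = 1/(ωC) = 28270 Ω
Z = 3600 − j28270 Ω
|Z| = √(3600² + 28270²) = 28500 Ω
I = V/|Z| = 3.5/28500 = 122.8 μA

122.8 μA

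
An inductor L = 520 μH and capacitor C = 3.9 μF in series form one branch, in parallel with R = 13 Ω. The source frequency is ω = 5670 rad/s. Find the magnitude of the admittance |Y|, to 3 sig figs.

X_L = ωL = 2.95 Ω
X_C = 1/(ωC) = 45.2 Ω
Branch 1: Z₁ = R = 13.0 Ω
Branch 2 (series LC): Z₂ = j(X_L − X_C) = −j42.3 Ω
Parallel: Z = Z₁Z₂/(Z₁+Z₂), |Z| = 12.4 Ω, ∠Z = -17.1°
|Y| = 1/|Z| = 80.5 mS

80.5 mS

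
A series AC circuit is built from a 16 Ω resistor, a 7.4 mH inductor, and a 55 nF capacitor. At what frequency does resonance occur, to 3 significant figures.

7.89 kHz

ω₀ = 1/√(LC) = 1/√(0.0074 × 5.5e-08) = 49570 rad/s
f₀ = ω₀/(2π) = 7.89 kHz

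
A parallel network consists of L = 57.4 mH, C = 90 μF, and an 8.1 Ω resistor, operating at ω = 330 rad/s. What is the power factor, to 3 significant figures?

X_L = ωL = 18.9 Ω
X_C = 1/(ωC) = 33.7 Ω
Parallel: admittances add. Y = 1/R + 1/(jωL) + jωC
Y = (0.123 − j0.0231) S
|Y| = 0.126 S → |Z| = 1/|Y| = 7.96 Ω, ∠Z = −∠Y = 10.6°
cos φ = cos(10.6°) = 0.983

0.983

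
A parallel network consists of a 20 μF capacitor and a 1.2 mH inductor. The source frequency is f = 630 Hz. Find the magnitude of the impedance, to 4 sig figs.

7.613 Ω

ω = 2πf = 3958 rad/s
X_L = ωL = 4.750 Ω
X_C = 1/(ωC) = 12.63 Ω
Parallel: admittances add. Y = 1/(jωL) + jωC
Y = (0 − j0.1314) S
|Y| = 0.1314 S → |Z| = 1/|Y| = 7.613 Ω, ∠Z = −∠Y = 90.00°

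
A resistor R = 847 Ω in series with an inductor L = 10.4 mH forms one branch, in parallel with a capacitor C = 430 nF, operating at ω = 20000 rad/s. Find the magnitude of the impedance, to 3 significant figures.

X_L = ωL = 208 Ω
X_C = 1/(ωC) = 116 Ω
Branch 1 (R+jX_L): Z₁ = 847 + j208 Ω, |Z₁| = 872 Ω
Branch 2 (−jX_C): Z₂ = −j116 Ω
Parallel: Z = Z₁Z₂/(Z₁+Z₂), |Z| = 119 Ω, ∠Z = -82.4°

119 Ω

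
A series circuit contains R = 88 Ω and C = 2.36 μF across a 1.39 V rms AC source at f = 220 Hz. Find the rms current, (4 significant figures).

ω = 2πf = 1382 rad/s
X_C = 1/(ωC) = 306.5 Ω
Z = 88.00 − j306.5 Ω
|Z| = √(88.00² + 306.5²) = 318.9 Ω
I = V/|Z| = 1.39/318.9 = 4.358 mA

4.358 mA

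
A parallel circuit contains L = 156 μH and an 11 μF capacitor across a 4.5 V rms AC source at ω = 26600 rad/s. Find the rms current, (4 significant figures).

X_L = ωL = 4.150 Ω
X_C = 1/(ωC) = 3.418 Ω
Parallel: admittances add. Y = 1/(jωL) + jωC
Y = (0 + j0.05161) S
|Y| = 0.05161 S → |Z| = 1/|Y| = 19.37 Ω, ∠Z = −∠Y = -90.00°
I = V/|Z| = 4.5/19.37 = 232.3 mA

232.3 mA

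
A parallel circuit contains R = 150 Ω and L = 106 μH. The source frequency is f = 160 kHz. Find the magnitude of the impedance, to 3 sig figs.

86.9 Ω

ω = 2πf = 1.005e+06 rad/s
X_L = ωL = 107 Ω
Parallel: admittances add. Y = 1/R + 1/(jωL)
Y = (0.00667 − j0.00938) S
|Y| = 0.0115 S → |Z| = 1/|Y| = 86.9 Ω, ∠Z = −∠Y = 54.6°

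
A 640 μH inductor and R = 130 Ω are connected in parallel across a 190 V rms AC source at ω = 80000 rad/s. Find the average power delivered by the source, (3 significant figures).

278 W

X_L = ωL = 51.2 Ω
Parallel: admittances add. Y = 1/R + 1/(jωL)
Y = (0.00769 − j0.0195) S
|Y| = 0.0210 S → |Z| = 1/|Y| = 47.6 Ω, ∠Z = −∠Y = 68.5°
I = V/|Z| = 3.99 A
P = VI cos φ = 190 × 3.99 × cos(68.5°) = 278 W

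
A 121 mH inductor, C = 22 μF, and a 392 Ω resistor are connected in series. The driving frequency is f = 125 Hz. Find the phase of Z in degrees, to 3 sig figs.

ω = 2πf = 785.4 rad/s
X_L = ωL = 95.0 Ω
X_C = 1/(ωC) = 57.9 Ω
Net reactance X = X_L − X_C = 37.2 Ω
Z = 392 + j37.2 Ω
|Z| = √(392² + 37.2²) = 394 Ω
∠Z = arctan(37.2/392) = 5.42°

5.42°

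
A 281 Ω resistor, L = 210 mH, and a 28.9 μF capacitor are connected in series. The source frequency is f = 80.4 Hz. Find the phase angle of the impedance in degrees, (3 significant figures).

ω = 2πf = 505.2 rad/s
X_L = ωL = 106 Ω
X_C = 1/(ωC) = 68.5 Ω
Net reactance X = X_L − X_C = 37.6 Ω
Z = 281 + j37.6 Ω
|Z| = √(281² + 37.6²) = 284 Ω
∠Z = arctan(37.6/281) = 7.62°

7.62°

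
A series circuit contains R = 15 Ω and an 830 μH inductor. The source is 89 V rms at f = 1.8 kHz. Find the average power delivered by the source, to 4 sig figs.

ω = 2πf = 11310 rad/s
X_L = ωL = 9.387 Ω
Z = 15.00 + j9.387 Ω
|Z| = √(15.00² + 9.387²) = 17.70 Ω
∠Z = arctan(9.387/15.00) = 32.04°
I = V/|Z| = 5.030 A
P = VI cos φ = 89 × 5.030 × cos(32.04°) = 379.5 W

379.5 W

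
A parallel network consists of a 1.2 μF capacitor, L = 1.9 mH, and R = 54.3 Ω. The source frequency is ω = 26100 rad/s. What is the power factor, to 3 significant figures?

X_L = ωL = 49.6 Ω
X_C = 1/(ωC) = 31.9 Ω
Parallel: admittances add. Y = 1/R + 1/(jωL) + jωC
Y = (0.0184 + j0.0112) S
|Y| = 0.0215 S → |Z| = 1/|Y| = 46.4 Ω, ∠Z = −∠Y = -31.2°
cos φ = cos(-31.2°) = 0.855

0.855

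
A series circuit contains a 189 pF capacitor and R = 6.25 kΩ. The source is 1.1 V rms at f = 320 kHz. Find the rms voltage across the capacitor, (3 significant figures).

0.427 V

ω = 2πf = 2.011e+06 rad/s
X_C = 1/(ωC) = 2630 Ω
Z = 6250 − j2630 Ω
|Z| = √(6250² + 2630²) = 6780 Ω
I = V/|Z| = 162 μA
V_C = I·|Z_C| = 0.000162 × 2630 = 0.427 V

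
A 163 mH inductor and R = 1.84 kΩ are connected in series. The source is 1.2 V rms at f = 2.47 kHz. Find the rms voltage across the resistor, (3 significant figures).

0.706 V

ω = 2πf = 15520 rad/s
X_L = ωL = 2530 Ω
Z = 1840 + j2530 Ω
|Z| = √(1840² + 2530²) = 3130 Ω
I = V/|Z| = 384 μA
V_R = I·|Z_R| = 0.000384 × 1840 = 0.706 V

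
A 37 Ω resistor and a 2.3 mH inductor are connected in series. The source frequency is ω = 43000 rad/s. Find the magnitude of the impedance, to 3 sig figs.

106 Ω

X_L = ωL = 98.9 Ω
Z = 37.0 + j98.9 Ω
|Z| = √(37.0² + 98.9²) = 106 Ω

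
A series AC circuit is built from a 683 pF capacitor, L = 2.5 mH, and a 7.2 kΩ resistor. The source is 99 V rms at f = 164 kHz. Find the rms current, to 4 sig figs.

ω = 2πf = 1.03e+06 rad/s
X_L = ωL = 2576 Ω
X_C = 1/(ωC) = 1421 Ω
Net reactance X = X_L − X_C = 1155 Ω
Z = 7200 + j1155 Ω
|Z| = √(7200² + 1155²) = 7292 Ω
I = V/|Z| = 99/7292 = 13.58 mA

13.58 mA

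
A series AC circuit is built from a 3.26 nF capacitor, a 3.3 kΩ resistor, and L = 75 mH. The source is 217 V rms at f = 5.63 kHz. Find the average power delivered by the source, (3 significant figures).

3.30 W

ω = 2πf = 35370 rad/s
X_L = ωL = 2650 Ω
X_C = 1/(ωC) = 8670 Ω
Net reactance X = X_L − X_C = -6020 Ω
Z = 3300 − j6020 Ω
|Z| = √(3300² + 6020²) = 6860 Ω
∠Z = arctan(-6020/3300) = -61.3°
I = V/|Z| = 31.6 mA
P = VI cos φ = 217 × 0.0316 × cos(-61.3°) = 3.30 W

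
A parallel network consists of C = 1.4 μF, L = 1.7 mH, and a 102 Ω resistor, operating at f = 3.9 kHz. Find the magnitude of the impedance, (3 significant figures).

ω = 2πf = 24500 rad/s
X_L = ωL = 41.7 Ω
X_C = 1/(ωC) = 29.1 Ω
Parallel: admittances add. Y = 1/R + 1/(jωL) + jωC
Y = (0.00980 + j0.0103) S
|Y| = 0.0142 S → |Z| = 1/|Y| = 70.3 Ω, ∠Z = −∠Y = -46.4°

70.3 Ω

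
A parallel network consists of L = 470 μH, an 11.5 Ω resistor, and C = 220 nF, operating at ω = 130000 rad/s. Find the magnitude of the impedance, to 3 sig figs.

11.4 Ω

X_L = ωL = 61.1 Ω
X_C = 1/(ωC) = 35.0 Ω
Parallel: admittances add. Y = 1/R + 1/(jωL) + jωC
Y = (0.0870 + j0.0122) S
|Y| = 0.0878 S → |Z| = 1/|Y| = 11.4 Ω, ∠Z = −∠Y = -8.01°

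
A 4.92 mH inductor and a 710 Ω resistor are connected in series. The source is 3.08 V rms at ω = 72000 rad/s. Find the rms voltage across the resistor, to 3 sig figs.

X_L = ωL = 354 Ω
Z = 710 + j354 Ω
|Z| = √(710² + 354²) = 793 Ω
I = V/|Z| = 3.88 mA
V_R = I·|Z_R| = 0.00388 × 710 = 2.76 V

2.76 V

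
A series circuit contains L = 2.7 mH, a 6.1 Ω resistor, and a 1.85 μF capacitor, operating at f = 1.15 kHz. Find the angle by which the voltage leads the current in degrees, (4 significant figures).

-83.71°

ω = 2πf = 7226 rad/s
X_L = ωL = 19.51 Ω
X_C = 1/(ωC) = 74.81 Ω
Net reactance X = X_L − X_C = -55.30 Ω
Z = 6.100 − j55.30 Ω
|Z| = √(6.100² + 55.30²) = 55.63 Ω
∠Z = arctan(-55.30/6.100) = -83.71°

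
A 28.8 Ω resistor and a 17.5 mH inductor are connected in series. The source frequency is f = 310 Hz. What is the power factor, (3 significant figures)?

0.645

ω = 2πf = 1948 rad/s
X_L = ωL = 34.1 Ω
Z = 28.8 + j34.1 Ω
|Z| = √(28.8² + 34.1²) = 44.6 Ω
∠Z = arctan(34.1/28.8) = 49.8°
cos φ = cos(49.8°) = 0.645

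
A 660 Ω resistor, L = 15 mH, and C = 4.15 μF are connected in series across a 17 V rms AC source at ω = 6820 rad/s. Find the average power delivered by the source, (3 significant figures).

433 mW

X_L = ωL = 102 Ω
X_C = 1/(ωC) = 35.3 Ω
Net reactance X = X_L − X_C = 67.0 Ω
Z = 660 + j67.0 Ω
|Z| = √(660² + 67.0²) = 663 Ω
∠Z = arctan(67.0/660) = 5.79°
I = V/|Z| = 25.6 mA
P = VI cos φ = 17 × 0.0256 × cos(5.79°) = 433 mW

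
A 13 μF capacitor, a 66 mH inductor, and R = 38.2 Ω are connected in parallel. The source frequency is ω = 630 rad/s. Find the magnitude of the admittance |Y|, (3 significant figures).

X_L = ωL = 41.6 Ω
X_C = 1/(ωC) = 122 Ω
Parallel: admittances add. Y = 1/R + 1/(jωL) + jωC
Y = (0.0262 − j0.0159) S
|Y| = 0.0306 S → |Z| = 1/|Y| = 32.7 Ω, ∠Z = −∠Y = 31.2°

30.6 mS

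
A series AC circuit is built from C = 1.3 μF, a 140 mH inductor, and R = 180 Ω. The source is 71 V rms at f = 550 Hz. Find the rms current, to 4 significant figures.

ω = 2πf = 3456 rad/s
X_L = ωL = 483.8 Ω
X_C = 1/(ωC) = 222.6 Ω
Net reactance X = X_L − X_C = 261.2 Ω
Z = 180.0 + j261.2 Ω
|Z| = √(180.0² + 261.2²) = 317.2 Ω
I = V/|Z| = 71/317.2 = 223.8 mA

223.8 mA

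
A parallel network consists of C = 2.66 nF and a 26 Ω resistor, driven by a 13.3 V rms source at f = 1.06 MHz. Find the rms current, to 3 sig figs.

563 mA

ω = 2πf = 6.66e+06 rad/s
X_C = 1/(ωC) = 56.4 Ω
Parallel: admittances add. Y = 1/R + jωC
Y = (0.0385 + j0.0177) S
|Y| = 0.0423 S → |Z| = 1/|Y| = 23.6 Ω, ∠Z = −∠Y = -24.7°
I = V/|Z| = 13.3/23.6 = 563 mA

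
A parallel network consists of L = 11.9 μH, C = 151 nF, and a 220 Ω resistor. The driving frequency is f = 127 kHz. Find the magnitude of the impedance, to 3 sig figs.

ω = 2πf = 798000 rad/s
X_L = ωL = 9.50 Ω
X_C = 1/(ωC) = 8.30 Ω
Parallel: admittances add. Y = 1/R + 1/(jωL) + jωC
Y = (0.00455 + j0.0152) S
|Y| = 0.0158 S → |Z| = 1/|Y| = 63.1 Ω, ∠Z = −∠Y = -73.3°

63.1 Ω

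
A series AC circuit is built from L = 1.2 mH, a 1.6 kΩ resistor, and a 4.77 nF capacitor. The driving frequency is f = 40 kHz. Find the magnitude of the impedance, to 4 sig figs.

ω = 2πf = 251300 rad/s
X_L = ωL = 301.6 Ω
X_C = 1/(ωC) = 834.1 Ω
Net reactance X = X_L − X_C = -532.6 Ω
Z = 1600 − j532.6 Ω
|Z| = √(1600² + 532.6²) = 1686 Ω

1686 Ω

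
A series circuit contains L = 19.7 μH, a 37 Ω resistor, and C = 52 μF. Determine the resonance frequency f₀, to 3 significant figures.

ω₀ = 1/√(LC) = 1/√(1.97e-05 × 5.2e-05) = 31240 rad/s
f₀ = ω₀/(2π) = 4.97 kHz

4.97 kHz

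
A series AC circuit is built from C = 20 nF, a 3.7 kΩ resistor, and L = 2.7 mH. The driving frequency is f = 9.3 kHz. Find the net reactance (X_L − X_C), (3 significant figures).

ω = 2πf = 58430 rad/s
X_L = ωL = 158 Ω
X_C = 1/(ωC) = 856 Ω
X = 158 − 856 = -698 Ω

-698 Ω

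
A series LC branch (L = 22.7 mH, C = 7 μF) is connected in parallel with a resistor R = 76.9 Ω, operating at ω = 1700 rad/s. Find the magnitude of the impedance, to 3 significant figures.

X_L = ωL = 38.6 Ω
X_C = 1/(ωC) = 84.0 Ω
Branch 1: Z₁ = R = 76.9 Ω
Branch 2 (series LC): Z₂ = j(X_L − X_C) = −j45.4 Ω
Parallel: Z = Z₁Z₂/(Z₁+Z₂), |Z| = 39.1 Ω, ∠Z = -59.4°

39.1 Ω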